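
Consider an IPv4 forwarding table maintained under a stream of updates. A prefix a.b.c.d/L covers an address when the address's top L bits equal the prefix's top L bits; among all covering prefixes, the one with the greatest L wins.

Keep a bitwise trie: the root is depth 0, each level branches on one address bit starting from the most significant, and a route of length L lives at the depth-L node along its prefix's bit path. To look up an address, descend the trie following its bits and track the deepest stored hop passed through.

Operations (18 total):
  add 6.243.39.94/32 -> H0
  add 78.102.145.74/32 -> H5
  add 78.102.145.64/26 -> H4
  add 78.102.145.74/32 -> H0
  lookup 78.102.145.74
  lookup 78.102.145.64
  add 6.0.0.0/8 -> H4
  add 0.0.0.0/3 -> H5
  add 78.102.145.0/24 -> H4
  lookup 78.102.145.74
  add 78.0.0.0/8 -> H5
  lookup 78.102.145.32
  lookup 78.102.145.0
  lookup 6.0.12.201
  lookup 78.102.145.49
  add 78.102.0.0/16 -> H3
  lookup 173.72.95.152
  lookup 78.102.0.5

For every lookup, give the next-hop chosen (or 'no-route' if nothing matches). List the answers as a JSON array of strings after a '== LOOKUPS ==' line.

Trace:
  + 6.243.39.94/32 (H0) depth=32
  + 78.102.145.74/32 (H5) depth=32
  + 78.102.145.64/26 (H4) depth=26
  + 78.102.145.74/32 (H0) depth=32
  lookup 78.102.145.74: bits 01001110011001101001000101001010 walk d0:-→d1:-→d2:-→d3:-→d4:-→d5:-→d6:-→d7:-→d8:-→d9:-→d10:-→d11:-→d12:-→d13:-→d14:-→d15:-→d16:-→d17:-→d18:-→d19:-→d20:-→d21:-→d22:-→d23:-→d24:-→d25:-→d26:H4→d27:-→d28:-→d29:-→d30:-→d31:-→d32:H0 -> H0
  lookup 78.102.145.64: bits 0100111001100110100100010100 walk d0:-→d1:-→d2:-→d3:-→d4:-→d5:-→d6:-→d7:-→d8:-→d9:-→d10:-→d11:-→d12:-→d13:-→d14:-→d15:-→d16:-→d17:-→d18:-→d19:-→d20:-→d21:-→d22:-→d23:-→d24:-→d25:-→d26:H4→d27:-→d28:- -> H4
  + 6.0.0.0/8 (H4) depth=8
  + 0.0.0.0/3 (H5) depth=3
  + 78.102.145.0/24 (H4) depth=24
  lookup 78.102.145.74: bits 01001110011001101001000101001010 walk d0:-→d1:-→d2:-→d3:-→d4:-→d5:-→d6:-→d7:-→d8:-→d9:-→d10:-→d11:-→d12:-→d13:-→d14:-→d15:-→d16:-→d17:-→d18:-→d19:-→d20:-→d21:-→d22:-→d23:-→d24:H4→d25:-→d26:H4→d27:-→d28:-→d29:-→d30:-→d31:-→d32:H0 -> H0
  + 78.0.0.0/8 (H5) depth=8
  lookup 78.102.145.32: bits 0100111001100110100100010 walk d0:-→d1:-→d2:-→d3:-→d4:-→d5:-→d6:-→d7:-→d8:H5→d9:-→d10:-→d11:-→d12:-→d13:-→d14:-→d15:-→d16:-→d17:-→d18:-→d19:-→d20:-→d21:-→d22:-→d23:-→d24:H4→d25:- -> H4
  lookup 78.102.145.0: bits 0100111001100110100100010 walk d0:-→d1:-→d2:-→d3:-→d4:-→d5:-→d6:-→d7:-→d8:H5→d9:-→d10:-→d11:-→d12:-→d13:-→d14:-→d15:-→d16:-→d17:-→d18:-→d19:-→d20:-→d21:-→d22:-→d23:-→d24:H4→d25:- -> H4
  lookup 6.0.12.201: bits 00000110 walk d0:-→d1:-→d2:-→d3:H5→d4:-→d5:-→d6:-→d7:-→d8:H4 -> H4
  lookup 78.102.145.49: bits 0100111001100110100100010 walk d0:-→d1:-→d2:-→d3:-→d4:-→d5:-→d6:-→d7:-→d8:H5→d9:-→d10:-→d11:-→d12:-→d13:-→d14:-→d15:-→d16:-→d17:-→d18:-→d19:-→d20:-→d21:-→d22:-→d23:-→d24:H4→d25:- -> H4
  + 78.102.0.0/16 (H3) depth=16
  lookup 173.72.95.152: bits ε walk d0:- -> no-route
  lookup 78.102.0.5: bits 0100111001100110 walk d0:-→d1:-→d2:-→d3:-→d4:-→d5:-→d6:-→d7:-→d8:H5→d9:-→d10:-→d11:-→d12:-→d13:-→d14:-→d15:-→d16:H3 -> H3

== LOOKUPS ==
["H0","H4","H0","H4","H4","H4","H4","no-route","H3"]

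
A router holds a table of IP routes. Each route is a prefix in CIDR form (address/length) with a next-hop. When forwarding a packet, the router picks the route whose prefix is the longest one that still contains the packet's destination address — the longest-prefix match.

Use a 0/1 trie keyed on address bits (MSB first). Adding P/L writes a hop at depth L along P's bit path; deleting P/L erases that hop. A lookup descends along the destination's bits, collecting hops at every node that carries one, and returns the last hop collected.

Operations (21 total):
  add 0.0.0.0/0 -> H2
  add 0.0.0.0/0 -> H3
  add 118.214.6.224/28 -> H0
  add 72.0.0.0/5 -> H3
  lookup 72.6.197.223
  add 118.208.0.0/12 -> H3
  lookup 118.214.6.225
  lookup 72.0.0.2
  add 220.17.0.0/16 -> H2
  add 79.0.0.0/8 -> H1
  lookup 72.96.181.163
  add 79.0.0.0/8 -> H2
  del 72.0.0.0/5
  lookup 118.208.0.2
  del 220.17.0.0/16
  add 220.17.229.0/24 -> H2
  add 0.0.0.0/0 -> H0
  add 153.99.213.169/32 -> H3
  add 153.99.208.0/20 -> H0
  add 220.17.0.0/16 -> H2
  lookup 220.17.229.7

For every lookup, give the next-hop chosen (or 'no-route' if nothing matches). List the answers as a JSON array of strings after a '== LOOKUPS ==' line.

Process each operation:
  + 0.0.0.0/0 (H2) depth=0
  + 0.0.0.0/0 (H3) depth=0
  + 118.214.6.224/28 (H0) depth=28
  + 72.0.0.0/5 (H3) depth=5
  lookup 72.6.197.223: bits 01001 walk d0:H3→d1:-→d2:-→d3:-→d4:-→d5:H3 -> H3
  + 118.208.0.0/12 (H3) depth=12
  lookup 118.214.6.225: bits 0111011011010110000001101110 walk d0:H3→d1:-→d2:-→d3:-→d4:-→d5:-→d6:-→d7:-→d8:-→d9:-→d10:-→d11:-→d12:H3→d13:-→d14:-→d15:-→d16:-→d17:-→d18:-→d19:-→d20:-→d21:-→d22:-→d23:-→d24:-→d25:-→d26:-→d27:-→d28:H0 -> H0
  lookup 72.0.0.2: bits 01001 walk d0:H3→d1:-→d2:-→d3:-→d4:-→d5:H3 -> H3
  + 220.17.0.0/16 (H2) depth=16
  + 79.0.0.0/8 (H1) depth=8
  lookup 72.96.181.163: bits 01001 walk d0:H3→d1:-→d2:-→d3:-→d4:-→d5:H3 -> H3
  + 79.0.0.0/8 (H2) depth=8
  del 72.0.0.0/5 (clear depth 5)
  lookup 118.208.0.2: bits 0111011011010 walk d0:H3→d1:-→d2:-→d3:-→d4:-→d5:-→d6:-→d7:-→d8:-→d9:-→d10:-→d11:-→d12:H3→d13:- -> H3
  del 220.17.0.0/16 (clear depth 16)
  + 220.17.229.0/24 (H2) depth=24
  + 0.0.0.0/0 (H0) depth=0
  + 153.99.213.169/32 (H3) depth=32
  + 153.99.208.0/20 (H0) depth=20
  + 220.17.0.0/16 (H2) depth=16
  lookup 220.17.229.7: bits 110111000001000111100101 walk d0:H0→d1:-→d2:-→d3:-→d4:-→d5:-→d6:-→d7:-→d8:-→d9:-→d10:-→d11:-→d12:-→d13:-→d14:-→d15:-→d16:H2→d17:-→d18:-→d19:-→d20:-→d21:-→d22:-→d23:-→d24:H2 -> H2

== LOOKUPS ==
["H3","H0","H3","H3","H3","H2"]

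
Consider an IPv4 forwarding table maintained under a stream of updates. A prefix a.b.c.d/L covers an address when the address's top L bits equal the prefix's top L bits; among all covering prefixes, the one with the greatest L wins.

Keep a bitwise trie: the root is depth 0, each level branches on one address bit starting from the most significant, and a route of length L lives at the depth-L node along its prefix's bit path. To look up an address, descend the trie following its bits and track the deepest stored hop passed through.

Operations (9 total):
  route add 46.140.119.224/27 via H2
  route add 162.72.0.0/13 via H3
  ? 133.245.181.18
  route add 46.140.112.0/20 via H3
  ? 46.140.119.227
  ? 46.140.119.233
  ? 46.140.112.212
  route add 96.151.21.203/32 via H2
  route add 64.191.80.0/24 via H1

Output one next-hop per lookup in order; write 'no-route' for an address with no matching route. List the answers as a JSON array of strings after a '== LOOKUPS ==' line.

Process each operation:
  + 46.140.119.224/27 (H2) depth=27
  + 162.72.0.0/13 (H3) depth=13
  Q 133.245.181.18: descend 10 ; hops seen [∅] ; pick no-route
  + 46.140.112.0/20 (H3) depth=20
  Q 46.140.119.227: descend 001011101000110001110111111 ; hops seen [H3,H2] ; pick H2
  Q 46.140.119.233: descend 001011101000110001110111111 ; hops seen [H3,H2] ; pick H2
  Q 46.140.112.212: descend 001011101000110001110 ; hops seen [H3] ; pick H3
  + 96.151.21.203/32 (H2) depth=32
  + 64.191.80.0/24 (H1) depth=24

== LOOKUPS ==
["no-route","H2","H2","H3"]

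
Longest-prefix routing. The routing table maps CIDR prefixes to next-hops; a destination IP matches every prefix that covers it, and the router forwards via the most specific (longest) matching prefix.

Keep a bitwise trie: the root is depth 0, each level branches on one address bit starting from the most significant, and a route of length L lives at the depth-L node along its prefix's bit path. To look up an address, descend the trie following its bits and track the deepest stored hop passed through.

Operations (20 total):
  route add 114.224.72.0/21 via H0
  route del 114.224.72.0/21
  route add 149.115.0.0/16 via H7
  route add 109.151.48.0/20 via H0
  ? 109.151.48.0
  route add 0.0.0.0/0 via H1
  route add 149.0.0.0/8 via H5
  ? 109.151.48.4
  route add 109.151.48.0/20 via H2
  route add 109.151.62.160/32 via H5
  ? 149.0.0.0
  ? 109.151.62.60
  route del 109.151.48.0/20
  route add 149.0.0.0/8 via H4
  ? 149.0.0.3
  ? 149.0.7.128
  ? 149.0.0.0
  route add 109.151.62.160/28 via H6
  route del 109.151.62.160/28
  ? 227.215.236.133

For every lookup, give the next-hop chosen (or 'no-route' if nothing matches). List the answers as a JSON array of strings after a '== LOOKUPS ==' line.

Trace:
  + 114.224.72.0/21 (H0) depth=21
  del 114.224.72.0/21 (clear depth 21)
  + 149.115.0.0/16 (H7) depth=16
  + 109.151.48.0/20 (H0) depth=20
  lookup 109.151.48.0: bits 01101101100101110011 walk d0:-→d1:-→d2:-→d3:-→d4:-→d5:-→d6:-→d7:-→d8:-→d9:-→d10:-→d11:-→d12:-→d13:-→d14:-→d15:-→d16:-→d17:-→d18:-→d19:-→d20:H0 -> H0
  + 0.0.0.0/0 (H1) depth=0
  + 149.0.0.0/8 (H5) depth=8
  lookup 109.151.48.4: bits 01101101100101110011 walk d0:H1→d1:-→d2:-→d3:-→d4:-→d5:-→d6:-→d7:-→d8:-→d9:-→d10:-→d11:-→d12:-→d13:-→d14:-→d15:-→d16:-→d17:-→d18:-→d19:-→d20:H0 -> H0
  + 109.151.48.0/20 (H2) depth=20
  + 109.151.62.160/32 (H5) depth=32
  lookup 149.0.0.0: bits 100101010 walk d0:H1→d1:-→d2:-→d3:-→d4:-→d5:-→d6:-→d7:-→d8:H5→d9:- -> H5
  lookup 109.151.62.60: bits 011011011001011100111110 walk d0:H1→d1:-→d2:-→d3:-→d4:-→d5:-→d6:-→d7:-→d8:-→d9:-→d10:-→d11:-→d12:-→d13:-→d14:-→d15:-→d16:-→d17:-→d18:-→d19:-→d20:H2→d21:-→d22:-→d23:-→d24:- -> H2
  del 109.151.48.0/20 (clear depth 20)
  + 149.0.0.0/8 (H4) depth=8
  lookup 149.0.0.3: bits 100101010 walk d0:H1→d1:-→d2:-→d3:-→d4:-→d5:-→d6:-→d7:-→d8:H4→d9:- -> H4
  lookup 149.0.7.128: bits 100101010 walk d0:H1→d1:-→d2:-→d3:-→d4:-→d5:-→d6:-→d7:-→d8:H4→d9:- -> H4
  lookup 149.0.0.0: bits 100101010 walk d0:H1→d1:-→d2:-→d3:-→d4:-→d5:-→d6:-→d7:-→d8:H4→d9:- -> H4
  + 109.151.62.160/28 (H6) depth=28
  del 109.151.62.160/28 (clear depth 28)
  lookup 227.215.236.133: bits 1 walk d0:H1→d1:- -> H1

== LOOKUPS ==
["H0","H0","H5","H2","H4","H4","H4","H1"]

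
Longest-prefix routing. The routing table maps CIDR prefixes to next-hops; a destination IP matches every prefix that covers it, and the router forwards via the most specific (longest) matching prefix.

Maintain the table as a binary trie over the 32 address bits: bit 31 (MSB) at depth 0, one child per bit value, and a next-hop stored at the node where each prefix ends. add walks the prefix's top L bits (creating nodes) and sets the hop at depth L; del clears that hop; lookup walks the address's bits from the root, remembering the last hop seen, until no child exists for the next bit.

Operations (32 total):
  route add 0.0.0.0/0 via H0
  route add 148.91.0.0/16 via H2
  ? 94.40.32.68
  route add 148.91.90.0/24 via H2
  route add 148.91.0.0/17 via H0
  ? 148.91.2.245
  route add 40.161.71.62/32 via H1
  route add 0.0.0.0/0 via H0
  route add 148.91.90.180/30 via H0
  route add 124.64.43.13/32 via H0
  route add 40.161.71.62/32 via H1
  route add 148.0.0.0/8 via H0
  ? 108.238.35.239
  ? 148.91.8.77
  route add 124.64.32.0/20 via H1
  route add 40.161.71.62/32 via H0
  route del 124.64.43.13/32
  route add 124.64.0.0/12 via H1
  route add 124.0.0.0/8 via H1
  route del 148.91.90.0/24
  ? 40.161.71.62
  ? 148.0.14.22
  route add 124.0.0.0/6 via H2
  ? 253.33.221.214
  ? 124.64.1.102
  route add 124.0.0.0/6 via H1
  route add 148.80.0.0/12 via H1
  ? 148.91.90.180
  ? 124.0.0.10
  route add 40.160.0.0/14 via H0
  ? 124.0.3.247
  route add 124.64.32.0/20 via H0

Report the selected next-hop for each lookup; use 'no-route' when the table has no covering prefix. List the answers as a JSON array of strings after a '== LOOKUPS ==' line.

Trace:
  add 0.0.0.0/0 -> H0 at depth 0
  add 148.91.0.0/16 -> H2 at depth 16
  Q 94.40.32.68: descend ε ; hops seen [H0] ; pick H0
  add 148.91.90.0/24 -> H2 at depth 24
  add 148.91.0.0/17 -> H0 at depth 17
  Q 148.91.2.245: descend 10010100010110110 ; hops seen [H0,H2,H0] ; pick H0
  add 40.161.71.62/32 -> H1 at depth 32
  add 0.0.0.0/0 -> H0 at depth 0
  add 148.91.90.180/30 -> H0 at depth 30
  add 124.64.43.13/32 -> H0 at depth 32
  add 40.161.71.62/32 -> H1 at depth 32
  add 148.0.0.0/8 -> H0 at depth 8
  Q 108.238.35.239: descend 011 ; hops seen [H0] ; pick H0
  Q 148.91.8.77: descend 10010100010110110 ; hops seen [H0,H0,H2,H0] ; pick H0
  add 124.64.32.0/20 -> H1 at depth 20
  add 40.161.71.62/32 -> H0 at depth 32
  del 124.64.43.13/32 (clear depth 32)
  add 124.64.0.0/12 -> H1 at depth 12
  add 124.0.0.0/8 -> H1 at depth 8
  del 148.91.90.0/24 (clear depth 24)
  Q 40.161.71.62: descend 00101000101000010100011100111110 ; hops seen [H0,H0] ; pick H0
  Q 148.0.14.22: descend 100101000 ; hops seen [H0,H0] ; pick H0
  add 124.0.0.0/6 -> H2 at depth 6
  Q 253.33.221.214: descend 1 ; hops seen [H0] ; pick H0
  Q 124.64.1.102: descend 011111000100000000 ; hops seen [H0,H2,H1,H1] ; pick H1
  add 124.0.0.0/6 -> H1 at depth 6
  add 148.80.0.0/12 -> H1 at depth 12
  Q 148.91.90.180: descend 100101000101101101011010101101 ; hops seen [H0,H0,H1,H2,H0,H0] ; pick H0
  Q 124.0.0.10: descend 011111000 ; hops seen [H0,H1,H1] ; pick H1
  add 40.160.0.0/14 -> H0 at depth 14
  Q 124.0.3.247: descend 011111000 ; hops seen [H0,H1,H1] ; pick H1
  add 124.64.32.0/20 -> H0 at depth 20

== LOOKUPS ==
["H0","H0","H0","H0","H0","H0","H0","H1","H0","H1","H1"]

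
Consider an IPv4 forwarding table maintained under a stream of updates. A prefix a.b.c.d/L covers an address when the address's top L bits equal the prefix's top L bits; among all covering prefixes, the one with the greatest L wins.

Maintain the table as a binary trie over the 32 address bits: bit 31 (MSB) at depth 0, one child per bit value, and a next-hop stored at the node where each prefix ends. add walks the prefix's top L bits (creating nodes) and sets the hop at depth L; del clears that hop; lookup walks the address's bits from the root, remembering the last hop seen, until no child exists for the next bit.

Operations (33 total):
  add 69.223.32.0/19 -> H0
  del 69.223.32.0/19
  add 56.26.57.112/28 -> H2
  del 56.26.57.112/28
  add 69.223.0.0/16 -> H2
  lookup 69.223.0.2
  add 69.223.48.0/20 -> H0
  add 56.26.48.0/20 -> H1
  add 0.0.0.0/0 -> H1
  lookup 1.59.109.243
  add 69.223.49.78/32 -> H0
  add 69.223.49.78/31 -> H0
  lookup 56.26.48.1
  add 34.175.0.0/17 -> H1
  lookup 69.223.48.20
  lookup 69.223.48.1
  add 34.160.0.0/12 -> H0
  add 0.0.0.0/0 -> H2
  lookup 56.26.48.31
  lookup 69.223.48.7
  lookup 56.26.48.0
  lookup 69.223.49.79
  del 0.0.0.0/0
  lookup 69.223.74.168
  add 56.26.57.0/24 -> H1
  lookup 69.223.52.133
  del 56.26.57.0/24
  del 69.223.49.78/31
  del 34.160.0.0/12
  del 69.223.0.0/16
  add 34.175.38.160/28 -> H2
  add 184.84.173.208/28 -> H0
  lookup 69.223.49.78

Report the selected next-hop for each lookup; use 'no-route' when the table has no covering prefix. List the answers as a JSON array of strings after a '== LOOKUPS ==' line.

Process each operation:
  + 69.223.32.0/19 (H0) depth=19
  - 69.223.32.0/19 clear@19
  + 56.26.57.112/28 (H2) depth=28
  - 56.26.57.112/28 clear@28
  + 69.223.0.0/16 (H2) depth=16
  lookup 69.223.0.2: bits 010001011101111100 walk d0:-→d1:-→d2:-→d3:-→d4:-→d5:-→d6:-→d7:-→d8:-→d9:-→d10:-→d11:-→d12:-→d13:-→d14:-→d15:-→d16:H2→d17:-→d18:- -> H2
  + 69.223.48.0/20 (H0) depth=20
  + 56.26.48.0/20 (H1) depth=20
  + 0.0.0.0/0 (H1) depth=0
  lookup 1.59.109.243: bits 00 walk d0:H1→d1:-→d2:- -> H1
  + 69.223.49.78/32 (H0) depth=32
  + 69.223.49.78/31 (H0) depth=31
  lookup 56.26.48.1: bits 00111000000110100011 walk d0:H1→d1:-→d2:-→d3:-→d4:-→d5:-→d6:-→d7:-→d8:-→d9:-→d10:-→d11:-→d12:-→d13:-→d14:-→d15:-→d16:-→d17:-→d18:-→d19:-→d20:H1 -> H1
  + 34.175.0.0/17 (H1) depth=17
  lookup 69.223.48.20: bits 01000101110111110011000 walk d0:H1→d1:-→d2:-→d3:-→d4:-→d5:-→d6:-→d7:-→d8:-→d9:-→d10:-→d11:-→d12:-→d13:-→d14:-→d15:-→d16:H2→d17:-→d18:-→d19:-→d20:H0→d21:-→d22:-→d23:- -> H0
  lookup 69.223.48.1: bits 01000101110111110011000 walk d0:H1→d1:-→d2:-→d3:-→d4:-→d5:-→d6:-→d7:-→d8:-→d9:-→d10:-→d11:-→d12:-→d13:-→d14:-→d15:-→d16:H2→d17:-→d18:-→d19:-→d20:H0→d21:-→d22:-→d23:- -> H0
  + 34.160.0.0/12 (H0) depth=12
  + 0.0.0.0/0 (H2) depth=0
  lookup 56.26.48.31: bits 00111000000110100011 walk d0:H2→d1:-→d2:-→d3:-→d4:-→d5:-→d6:-→d7:-→d8:-→d9:-→d10:-→d11:-→d12:-→d13:-→d14:-→d15:-→d16:-→d17:-→d18:-→d19:-→d20:H1 -> H1
  lookup 69.223.48.7: bits 01000101110111110011000 walk d0:H2→d1:-→d2:-→d3:-→d4:-→d5:-→d6:-→d7:-→d8:-→d9:-→d10:-→d11:-→d12:-→d13:-→d14:-→d15:-→d16:H2→d17:-→d18:-→d19:-→d20:H0→d21:-→d22:-→d23:- -> H0
  lookup 56.26.48.0: bits 00111000000110100011 walk d0:H2→d1:-→d2:-→d3:-→d4:-→d5:-→d6:-→d7:-→d8:-→d9:-→d10:-→d11:-→d12:-→d13:-→d14:-→d15:-→d16:-→d17:-→d18:-→d19:-→d20:H1 -> H1
  lookup 69.223.49.79: bits 0100010111011111001100010100111 walk d0:H2→d1:-→d2:-→d3:-→d4:-→d5:-→d6:-→d7:-→d8:-→d9:-→d10:-→d11:-→d12:-→d13:-→d14:-→d15:-→d16:H2→d17:-→d18:-→d19:-→d20:H0→d21:-→d22:-→d23:-→d24:-→d25:-→d26:-→d27:-→d28:-→d29:-→d30:-→d31:H0 -> H0
  - 0.0.0.0/0 clear@0
  lookup 69.223.74.168: bits 01000101110111110 walk d0:-→d1:-→d2:-→d3:-→d4:-→d5:-→d6:-→d7:-→d8:-→d9:-→d10:-→d11:-→d12:-→d13:-→d14:-→d15:-→d16:H2→d17:- -> H2
  + 56.26.57.0/24 (H1) depth=24
  lookup 69.223.52.133: bits 010001011101111100110 walk d0:-→d1:-→d2:-→d3:-→d4:-→d5:-→d6:-→d7:-→d8:-→d9:-→d10:-→d11:-→d12:-→d13:-→d14:-→d15:-→d16:H2→d17:-→d18:-→d19:-→d20:H0→d21:- -> H0
  - 56.26.57.0/24 clear@24
  - 69.223.49.78/31 clear@31
  - 34.160.0.0/12 clear@12
  - 69.223.0.0/16 clear@16
  + 34.175.38.160/28 (H2) depth=28
  + 184.84.173.208/28 (H0) depth=28
  lookup 69.223.49.78: bits 01000101110111110011000101001110 walk d0:-→d1:-→d2:-→d3:-→d4:-→d5:-→d6:-→d7:-→d8:-→d9:-→d10:-→d11:-→d12:-→d13:-→d14:-→d15:-→d16:-→d17:-→d18:-→d19:-→d20:H0→d21:-→d22:-→d23:-→d24:-→d25:-→d26:-→d27:-→d28:-→d29:-→d30:-→d31:-→d32:H0 -> H0

== LOOKUPS ==
["H2","H1","H1","H0","H0","H1","H0","H1","H0","H2","H0","H0"]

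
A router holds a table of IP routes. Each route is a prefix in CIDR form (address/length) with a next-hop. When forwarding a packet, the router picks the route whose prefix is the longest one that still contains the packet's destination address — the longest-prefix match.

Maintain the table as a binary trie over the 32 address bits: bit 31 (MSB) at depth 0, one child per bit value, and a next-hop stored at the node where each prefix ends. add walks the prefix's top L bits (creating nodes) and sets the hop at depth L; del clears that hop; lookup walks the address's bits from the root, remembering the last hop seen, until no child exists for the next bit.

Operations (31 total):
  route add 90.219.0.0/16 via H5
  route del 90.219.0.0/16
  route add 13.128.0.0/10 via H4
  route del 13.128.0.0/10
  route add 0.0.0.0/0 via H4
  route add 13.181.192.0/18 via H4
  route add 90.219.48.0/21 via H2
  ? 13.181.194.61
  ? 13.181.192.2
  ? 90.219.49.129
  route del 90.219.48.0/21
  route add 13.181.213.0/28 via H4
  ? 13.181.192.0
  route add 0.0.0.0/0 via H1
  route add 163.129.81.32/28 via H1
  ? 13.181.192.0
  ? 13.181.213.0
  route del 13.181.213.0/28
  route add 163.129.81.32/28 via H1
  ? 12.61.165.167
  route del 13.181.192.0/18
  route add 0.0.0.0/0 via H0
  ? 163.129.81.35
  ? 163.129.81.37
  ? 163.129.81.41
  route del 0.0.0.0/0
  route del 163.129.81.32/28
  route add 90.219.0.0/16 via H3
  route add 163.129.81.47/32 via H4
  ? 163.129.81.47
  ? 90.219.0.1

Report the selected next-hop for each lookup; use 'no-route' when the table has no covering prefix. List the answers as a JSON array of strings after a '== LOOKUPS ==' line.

Process each operation:
  add 90.219.0.0/16 -> H5 at depth 16
  - 90.219.0.0/16 clear@16
  add 13.128.0.0/10 -> H4 at depth 10
  - 13.128.0.0/10 clear@10
  add 0.0.0.0/0 -> H4 at depth 0
  add 13.181.192.0/18 -> H4 at depth 18
  add 90.219.48.0/21 -> H2 at depth 21
  lookup 13.181.194.61: bits 000011011011010111 walk d0:H4→d1:-→d2:-→d3:-→d4:-→d5:-→d6:-→d7:-→d8:-→d9:-→d10:-→d11:-→d12:-→d13:-→d14:-→d15:-→d16:-→d17:-→d18:H4 -> H4
  lookup 13.181.192.2: bits 000011011011010111 walk d0:H4→d1:-→d2:-→d3:-→d4:-→d5:-→d6:-→d7:-→d8:-→d9:-→d10:-→d11:-→d12:-→d13:-→d14:-→d15:-→d16:-→d17:-→d18:H4 -> H4
  lookup 90.219.49.129: bits 010110101101101100110 walk d0:H4→d1:-→d2:-→d3:-→d4:-→d5:-→d6:-→d7:-→d8:-→d9:-→d10:-→d11:-→d12:-→d13:-→d14:-→d15:-→d16:-→d17:-→d18:-→d19:-→d20:-→d21:H2 -> H2
  - 90.219.48.0/21 clear@21
  add 13.181.213.0/28 -> H4 at depth 28
  lookup 13.181.192.0: bits 0000110110110101110 walk d0:H4→d1:-→d2:-→d3:-→d4:-→d5:-→d6:-→d7:-→d8:-→d9:-→d10:-→d11:-→d12:-→d13:-→d14:-→d15:-→d16:-→d17:-→d18:H4→d19:- -> H4
  add 0.0.0.0/0 -> H1 at depth 0
  add 163.129.81.32/28 -> H1 at depth 28
  lookup 13.181.192.0: bits 0000110110110101110 walk d0:H1→d1:-→d2:-→d3:-→d4:-→d5:-→d6:-→d7:-→d8:-→d9:-→d10:-→d11:-→d12:-→d13:-→d14:-→d15:-→d16:-→d17:-→d18:H4→d19:- -> H4
  lookup 13.181.213.0: bits 0000110110110101110101010000 walk d0:H1→d1:-→d2:-→d3:-→d4:-→d5:-→d6:-→d7:-→d8:-→d9:-→d10:-→d11:-→d12:-→d13:-→d14:-→d15:-→d16:-→d17:-→d18:H4→d19:-→d20:-→d21:-→d22:-→d23:-→d24:-→d25:-→d26:-→d27:-→d28:H4 -> H4
  - 13.181.213.0/28 clear@28
  add 163.129.81.32/28 -> H1 at depth 28
  lookup 12.61.165.167: bits 0000110 walk d0:H1→d1:-→d2:-→d3:-→d4:-→d5:-→d6:-→d7:- -> H1
  - 13.181.192.0/18 clear@18
  add 0.0.0.0/0 -> H0 at depth 0
  lookup 163.129.81.35: bits 1010001110000001010100010010 walk d0:H0→d1:-→d2:-→d3:-→d4:-→d5:-→d6:-→d7:-→d8:-→d9:-→d10:-→d11:-→d12:-→d13:-→d14:-→d15:-→d16:-→d17:-→d18:-→d19:-→d20:-→d21:-→d22:-→d23:-→d24:-→d25:-→d26:-→d27:-→d28:H1 -> H1
  lookup 163.129.81.37: bits 1010001110000001010100010010 walk d0:H0→d1:-→d2:-→d3:-→d4:-→d5:-→d6:-→d7:-→d8:-→d9:-→d10:-→d11:-→d12:-→d13:-→d14:-→d15:-→d16:-→d17:-→d18:-→d19:-→d20:-→d21:-→d22:-→d23:-→d24:-→d25:-→d26:-→d27:-→d28:H1 -> H1
  lookup 163.129.81.41: bits 1010001110000001010100010010 walk d0:H0→d1:-→d2:-→d3:-→d4:-→d5:-→d6:-→d7:-→d8:-→d9:-→d10:-→d11:-→d12:-→d13:-→d14:-→d15:-→d16:-→d17:-→d18:-→d19:-→d20:-→d21:-→d22:-→d23:-→d24:-→d25:-→d26:-→d27:-→d28:H1 -> H1
  - 0.0.0.0/0 clear@0
  - 163.129.81.32/28 clear@28
  add 90.219.0.0/16 -> H3 at depth 16
  add 163.129.81.47/32 -> H4 at depth 32
  lookup 163.129.81.47: bits 10100011100000010101000100101111 walk d0:-→d1:-→d2:-→d3:-→d4:-→d5:-→d6:-→d7:-→d8:-→d9:-→d10:-→d11:-→d12:-→d13:-→d14:-→d15:-→d16:-→d17:-→d18:-→d19:-→d20:-→d21:-→d22:-→d23:-→d24:-→d25:-→d26:-→d27:-→d28:-→d29:-→d30:-→d31:-→d32:H4 -> H4
  lookup 90.219.0.1: bits 010110101101101100 walk d0:-→d1:-→d2:-→d3:-→d4:-→d5:-→d6:-→d7:-→d8:-→d9:-→d10:-→d11:-→d12:-→d13:-→d14:-→d15:-→d16:H3→d17:-→d18:- -> H3

== LOOKUPS ==
["H4","H4","H2","H4","H4","H4","H1","H1","H1","H1","H4","H3"]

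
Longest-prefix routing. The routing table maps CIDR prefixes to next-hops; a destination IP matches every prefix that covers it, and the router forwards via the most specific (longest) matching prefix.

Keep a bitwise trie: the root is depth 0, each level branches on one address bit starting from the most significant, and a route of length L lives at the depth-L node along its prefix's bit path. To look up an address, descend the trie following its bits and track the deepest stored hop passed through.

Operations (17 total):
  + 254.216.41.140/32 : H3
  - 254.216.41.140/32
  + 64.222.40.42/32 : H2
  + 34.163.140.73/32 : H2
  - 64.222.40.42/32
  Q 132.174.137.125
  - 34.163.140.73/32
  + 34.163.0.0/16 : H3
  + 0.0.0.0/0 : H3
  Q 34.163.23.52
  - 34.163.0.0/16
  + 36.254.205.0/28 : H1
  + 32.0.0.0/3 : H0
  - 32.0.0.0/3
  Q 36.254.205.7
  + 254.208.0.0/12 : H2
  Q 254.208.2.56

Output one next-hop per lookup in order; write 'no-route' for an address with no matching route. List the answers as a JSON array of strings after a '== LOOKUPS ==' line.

Apply in order:
  add 254.216.41.140/32 -> H3 at depth 32
  del 254.216.41.140/32 (clear depth 32)
  add 64.222.40.42/32 -> H2 at depth 32
  add 34.163.140.73/32 -> H2 at depth 32
  del 64.222.40.42/32 (clear depth 32)
  lookup 132.174.137.125: bits 1 walk d0:-→d1:- -> no-route
  del 34.163.140.73/32 (clear depth 32)
  add 34.163.0.0/16 -> H3 at depth 16
  add 0.0.0.0/0 -> H3 at depth 0
  lookup 34.163.23.52: bits 0010001010100011 walk d0:H3→d1:-→d2:-→d3:-→d4:-→d5:-→d6:-→d7:-→d8:-→d9:-→d10:-→d11:-→d12:-→d13:-→d14:-→d15:-→d16:H3 -> H3
  del 34.163.0.0/16 (clear depth 16)
  add 36.254.205.0/28 -> H1 at depth 28
  add 32.0.0.0/3 -> H0 at depth 3
  del 32.0.0.0/3 (clear depth 3)
  lookup 36.254.205.7: bits 0010010011111110110011010000 walk d0:H3→d1:-→d2:-→d3:-→d4:-→d5:-→d6:-→d7:-→d8:-→d9:-→d10:-→d11:-→d12:-→d13:-→d14:-→d15:-→d16:-→d17:-→d18:-→d19:-→d20:-→d21:-→d22:-→d23:-→d24:-→d25:-→d26:-→d27:-→d28:H1 -> H1
  add 254.208.0.0/12 -> H2 at depth 12
  lookup 254.208.2.56: bits 111111101101 walk d0:H3→d1:-→d2:-→d3:-→d4:-→d5:-→d6:-→d7:-→d8:-→d9:-→d10:-→d11:-→d12:H2 -> H2

== LOOKUPS ==
["no-route","H3","H1","H2"]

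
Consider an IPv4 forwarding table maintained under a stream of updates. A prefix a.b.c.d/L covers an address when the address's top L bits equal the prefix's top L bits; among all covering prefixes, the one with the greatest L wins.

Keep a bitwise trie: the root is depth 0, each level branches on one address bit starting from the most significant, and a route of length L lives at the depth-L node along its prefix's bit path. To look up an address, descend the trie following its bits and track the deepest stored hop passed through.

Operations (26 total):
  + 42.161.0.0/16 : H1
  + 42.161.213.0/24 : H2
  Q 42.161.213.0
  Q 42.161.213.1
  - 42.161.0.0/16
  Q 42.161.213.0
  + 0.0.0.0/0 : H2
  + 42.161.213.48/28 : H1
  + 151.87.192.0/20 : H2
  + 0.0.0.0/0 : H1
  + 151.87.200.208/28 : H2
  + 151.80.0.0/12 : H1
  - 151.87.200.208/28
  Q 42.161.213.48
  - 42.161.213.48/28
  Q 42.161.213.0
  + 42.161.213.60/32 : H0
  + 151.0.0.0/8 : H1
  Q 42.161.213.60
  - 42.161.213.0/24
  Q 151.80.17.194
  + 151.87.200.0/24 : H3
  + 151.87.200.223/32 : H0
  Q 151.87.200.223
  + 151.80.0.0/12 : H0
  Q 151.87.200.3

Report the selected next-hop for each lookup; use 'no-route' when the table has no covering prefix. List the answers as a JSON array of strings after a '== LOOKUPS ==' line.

Apply in order:
  + 42.161.0.0/16 (H1) depth=16
  + 42.161.213.0/24 (H2) depth=24
  lookup 42.161.213.0: bits 001010101010000111010101 walk d0:-→d1:-→d2:-→d3:-→d4:-→d5:-→d6:-→d7:-→d8:-→d9:-→d10:-→d11:-→d12:-→d13:-→d14:-→d15:-→d16:H1→d17:-→d18:-→d19:-→d20:-→d21:-→d22:-→d23:-→d24:H2 -> H2
  lookup 42.161.213.1: bits 001010101010000111010101 walk d0:-→d1:-→d2:-→d3:-→d4:-→d5:-→d6:-→d7:-→d8:-→d9:-→d10:-→d11:-→d12:-→d13:-→d14:-→d15:-→d16:H1→d17:-→d18:-→d19:-→d20:-→d21:-→d22:-→d23:-→d24:H2 -> H2
  - 42.161.0.0/16 clear@16
  lookup 42.161.213.0: bits 001010101010000111010101 walk d0:-→d1:-→d2:-→d3:-→d4:-→d5:-→d6:-→d7:-→d8:-→d9:-→d10:-→d11:-→d12:-→d13:-→d14:-→d15:-→d16:-→d17:-→d18:-→d19:-→d20:-→d21:-→d22:-→d23:-→d24:H2 -> H2
  + 0.0.0.0/0 (H2) depth=0
  + 42.161.213.48/28 (H1) depth=28
  + 151.87.192.0/20 (H2) depth=20
  + 0.0.0.0/0 (H1) depth=0
  + 151.87.200.208/28 (H2) depth=28
  + 151.80.0.0/12 (H1) depth=12
  - 151.87.200.208/28 clear@28
  lookup 42.161.213.48: bits 0010101010100001110101010011 walk d0:H1→d1:-→d2:-→d3:-→d4:-→d5:-→d6:-→d7:-→d8:-→d9:-→d10:-→d11:-→d12:-→d13:-→d14:-→d15:-→d16:-→d17:-→d18:-→d19:-→d20:-→d21:-→d22:-→d23:-→d24:H2→d25:-→d26:-→d27:-→d28:H1 -> H1
  - 42.161.213.48/28 clear@28
  lookup 42.161.213.0: bits 00101010101000011101010100 walk d0:H1→d1:-→d2:-→d3:-→d4:-→d5:-→d6:-→d7:-→d8:-→d9:-→d10:-→d11:-→d12:-→d13:-→d14:-→d15:-→d16:-→d17:-→d18:-→d19:-→d20:-→d21:-→d22:-→d23:-→d24:H2→d25:-→d26:- -> H2
  + 42.161.213.60/32 (H0) depth=32
  + 151.0.0.0/8 (H1) depth=8
  lookup 42.161.213.60: bits 00101010101000011101010100111100 walk d0:H1→d1:-→d2:-→d3:-→d4:-→d5:-→d6:-→d7:-→d8:-→d9:-→d10:-→d11:-→d12:-→d13:-→d14:-→d15:-→d16:-→d17:-→d18:-→d19:-→d20:-→d21:-→d22:-→d23:-→d24:H2→d25:-→d26:-→d27:-→d28:-→d29:-→d30:-→d31:-→d32:H0 -> H0
  - 42.161.213.0/24 clear@24
  lookup 151.80.17.194: bits 1001011101010 walk d0:H1→d1:-→d2:-→d3:-→d4:-→d5:-→d6:-→d7:-→d8:H1→d9:-→d10:-→d11:-→d12:H1→d13:- -> H1
  + 151.87.200.0/24 (H3) depth=24
  + 151.87.200.223/32 (H0) depth=32
  lookup 151.87.200.223: bits 10010111010101111100100011011111 walk d0:H1→d1:-→d2:-→d3:-→d4:-→d5:-→d6:-→d7:-→d8:H1→d9:-→d10:-→d11:-→d12:H1→d13:-→d14:-→d15:-→d16:-→d17:-→d18:-→d19:-→d20:H2→d21:-→d22:-→d23:-→d24:H3→d25:-→d26:-→d27:-→d28:-→d29:-→d30:-→d31:-→d32:H0 -> H0
  + 151.80.0.0/12 (H0) depth=12
  lookup 151.87.200.3: bits 100101110101011111001000 walk d0:H1→d1:-→d2:-→d3:-→d4:-→d5:-→d6:-→d7:-→d8:H1→d9:-→d10:-→d11:-→d12:H0→d13:-→d14:-→d15:-→d16:-→d17:-→d18:-→d19:-→d20:H2→d21:-→d22:-→d23:-→d24:H3 -> H3

== LOOKUPS ==
["H2","H2","H2","H1","H2","H0","H1","H0","H3"]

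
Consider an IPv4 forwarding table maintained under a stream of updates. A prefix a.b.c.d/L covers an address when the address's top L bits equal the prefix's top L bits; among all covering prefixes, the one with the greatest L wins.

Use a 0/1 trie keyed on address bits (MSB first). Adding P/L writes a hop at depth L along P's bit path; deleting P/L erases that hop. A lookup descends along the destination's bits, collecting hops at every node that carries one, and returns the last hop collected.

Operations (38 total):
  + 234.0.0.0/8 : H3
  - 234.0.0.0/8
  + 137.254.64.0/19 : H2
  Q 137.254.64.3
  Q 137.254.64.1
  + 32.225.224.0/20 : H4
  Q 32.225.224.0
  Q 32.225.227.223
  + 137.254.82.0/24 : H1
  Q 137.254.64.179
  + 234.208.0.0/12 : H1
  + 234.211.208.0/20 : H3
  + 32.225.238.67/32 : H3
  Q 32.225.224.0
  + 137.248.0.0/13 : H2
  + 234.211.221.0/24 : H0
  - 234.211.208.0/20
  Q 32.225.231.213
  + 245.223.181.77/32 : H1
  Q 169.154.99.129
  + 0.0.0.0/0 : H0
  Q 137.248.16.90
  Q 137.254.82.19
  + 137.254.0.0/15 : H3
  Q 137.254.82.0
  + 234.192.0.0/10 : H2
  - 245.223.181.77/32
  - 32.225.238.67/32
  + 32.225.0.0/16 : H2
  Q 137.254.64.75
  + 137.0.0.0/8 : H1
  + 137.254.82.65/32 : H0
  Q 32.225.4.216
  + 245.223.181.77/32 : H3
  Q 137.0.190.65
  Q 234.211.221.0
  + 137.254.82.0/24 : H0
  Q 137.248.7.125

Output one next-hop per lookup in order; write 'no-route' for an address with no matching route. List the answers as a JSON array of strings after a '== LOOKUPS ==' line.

Process each operation:
  add 234.0.0.0/8 -> H3 at depth 8
  - 234.0.0.0/8 clear@8
  add 137.254.64.0/19 -> H2 at depth 19
  lookup 137.254.64.3: bits 1000100111111110010 walk d0:-→d1:-→d2:-→d3:-→d4:-→d5:-→d6:-→d7:-→d8:-→d9:-→d10:-→d11:-→d12:-→d13:-→d14:-→d15:-→d16:-→d17:-→d18:-→d19:H2 -> H2
  lookup 137.254.64.1: bits 1000100111111110010 walk d0:-→d1:-→d2:-→d3:-→d4:-→d5:-→d6:-→d7:-→d8:-→d9:-→d10:-→d11:-→d12:-→d13:-→d14:-→d15:-→d16:-→d17:-→d18:-→d19:H2 -> H2
  add 32.225.224.0/20 -> H4 at depth 20
  lookup 32.225.224.0: bits 00100000111000011110 walk d0:-→d1:-→d2:-→d3:-→d4:-→d5:-→d6:-→d7:-→d8:-→d9:-→d10:-→d11:-→d12:-→d13:-→d14:-→d15:-→d16:-→d17:-→d18:-→d19:-→d20:H4 -> H4
  lookup 32.225.227.223: bits 00100000111000011110 walk d0:-→d1:-→d2:-→d3:-→d4:-→d5:-→d6:-→d7:-→d8:-→d9:-→d10:-→d11:-→d12:-→d13:-→d14:-→d15:-→d16:-→d17:-→d18:-→d19:-→d20:H4 -> H4
  add 137.254.82.0/24 -> H1 at depth 24
  lookup 137.254.64.179: bits 1000100111111110010 walk d0:-→d1:-→d2:-→d3:-→d4:-→d5:-→d6:-→d7:-→d8:-→d9:-→d10:-→d11:-→d12:-→d13:-→d14:-→d15:-→d16:-→d17:-→d18:-→d19:H2 -> H2
  add 234.208.0.0/12 -> H1 at depth 12
  add 234.211.208.0/20 -> H3 at depth 20
  add 32.225.238.67/32 -> H3 at depth 32
  lookup 32.225.224.0: bits 00100000111000011110 walk d0:-→d1:-→d2:-→d3:-→d4:-→d5:-→d6:-→d7:-→d8:-→d9:-→d10:-→d11:-→d12:-→d13:-→d14:-→d15:-→d16:-→d17:-→d18:-→d19:-→d20:H4 -> H4
  add 137.248.0.0/13 -> H2 at depth 13
  add 234.211.221.0/24 -> H0 at depth 24
  - 234.211.208.0/20 clear@20
  lookup 32.225.231.213: bits 00100000111000011110 walk d0:-→d1:-→d2:-→d3:-→d4:-→d5:-→d6:-→d7:-→d8:-→d9:-→d10:-→d11:-→d12:-→d13:-→d14:-→d15:-→d16:-→d17:-→d18:-→d19:-→d20:H4 -> H4
  add 245.223.181.77/32 -> H1 at depth 32
  lookup 169.154.99.129: bits 10 walk d0:-→d1:-→d2:- -> no-route
  add 0.0.0.0/0 -> H0 at depth 0
  lookup 137.248.16.90: bits 1000100111111 walk d0:H0→d1:-→d2:-→d3:-→d4:-→d5:-→d6:-→d7:-→d8:-→d9:-→d10:-→d11:-→d12:-→d13:H2 -> H2
  lookup 137.254.82.19: bits 100010011111111001010010 walk d0:H0→d1:-→d2:-→d3:-→d4:-→d5:-→d6:-→d7:-→d8:-→d9:-→d10:-→d11:-→d12:-→d13:H2→d14:-→d15:-→d16:-→d17:-→d18:-→d19:H2→d20:-→d21:-→d22:-→d23:-→d24:H1 -> H1
  add 137.254.0.0/15 -> H3 at depth 15
  lookup 137.254.82.0: bits 100010011111111001010010 walk d0:H0→d1:-→d2:-→d3:-→d4:-→d5:-→d6:-→d7:-→d8:-→d9:-→d10:-→d11:-→d12:-→d13:H2→d14:-→d15:H3→d16:-→d17:-→d18:-→d19:H2→d20:-→d21:-→d22:-→d23:-→d24:H1 -> H1
  add 234.192.0.0/10 -> H2 at depth 10
  - 245.223.181.77/32 clear@32
  - 32.225.238.67/32 clear@32
  add 32.225.0.0/16 -> H2 at depth 16
  lookup 137.254.64.75: bits 1000100111111110010 walk d0:H0→d1:-→d2:-→d3:-→d4:-→d5:-→d6:-→d7:-→d8:-→d9:-→d10:-→d11:-→d12:-→d13:H2→d14:-→d15:H3→d16:-→d17:-→d18:-→d19:H2 -> H2
  add 137.0.0.0/8 -> H1 at depth 8
  add 137.254.82.65/32 -> H0 at depth 32
  lookup 32.225.4.216: bits 0010000011100001 walk d0:H0→d1:-→d2:-→d3:-→d4:-→d5:-→d6:-→d7:-→d8:-→d9:-→d10:-→d11:-→d12:-→d13:-→d14:-→d15:-→d16:H2 -> H2
  add 245.223.181.77/32 -> H3 at depth 32
  lookup 137.0.190.65: bits 10001001 walk d0:H0→d1:-→d2:-→d3:-→d4:-→d5:-→d6:-→d7:-→d8:H1 -> H1
  lookup 234.211.221.0: bits 111010101101001111011101 walk d0:H0→d1:-→d2:-→d3:-→d4:-→d5:-→d6:-→d7:-→d8:-→d9:-→d10:H2→d11:-→d12:H1→d13:-→d14:-→d15:-→d16:-→d17:-→d18:-→d19:-→d20:-→d21:-→d22:-→d23:-→d24:H0 -> H0
  add 137.254.82.0/24 -> H0 at depth 24
  lookup 137.248.7.125: bits 1000100111111 walk d0:H0→d1:-→d2:-→d3:-→d4:-→d5:-→d6:-→d7:-→d8:H1→d9:-→d10:-→d11:-→d12:-→d13:H2 -> H2

== LOOKUPS ==
["H2","H2","H4","H4","H2","H4","H4","no-route","H2","H1","H1","H2","H2","H1","H0","H2"]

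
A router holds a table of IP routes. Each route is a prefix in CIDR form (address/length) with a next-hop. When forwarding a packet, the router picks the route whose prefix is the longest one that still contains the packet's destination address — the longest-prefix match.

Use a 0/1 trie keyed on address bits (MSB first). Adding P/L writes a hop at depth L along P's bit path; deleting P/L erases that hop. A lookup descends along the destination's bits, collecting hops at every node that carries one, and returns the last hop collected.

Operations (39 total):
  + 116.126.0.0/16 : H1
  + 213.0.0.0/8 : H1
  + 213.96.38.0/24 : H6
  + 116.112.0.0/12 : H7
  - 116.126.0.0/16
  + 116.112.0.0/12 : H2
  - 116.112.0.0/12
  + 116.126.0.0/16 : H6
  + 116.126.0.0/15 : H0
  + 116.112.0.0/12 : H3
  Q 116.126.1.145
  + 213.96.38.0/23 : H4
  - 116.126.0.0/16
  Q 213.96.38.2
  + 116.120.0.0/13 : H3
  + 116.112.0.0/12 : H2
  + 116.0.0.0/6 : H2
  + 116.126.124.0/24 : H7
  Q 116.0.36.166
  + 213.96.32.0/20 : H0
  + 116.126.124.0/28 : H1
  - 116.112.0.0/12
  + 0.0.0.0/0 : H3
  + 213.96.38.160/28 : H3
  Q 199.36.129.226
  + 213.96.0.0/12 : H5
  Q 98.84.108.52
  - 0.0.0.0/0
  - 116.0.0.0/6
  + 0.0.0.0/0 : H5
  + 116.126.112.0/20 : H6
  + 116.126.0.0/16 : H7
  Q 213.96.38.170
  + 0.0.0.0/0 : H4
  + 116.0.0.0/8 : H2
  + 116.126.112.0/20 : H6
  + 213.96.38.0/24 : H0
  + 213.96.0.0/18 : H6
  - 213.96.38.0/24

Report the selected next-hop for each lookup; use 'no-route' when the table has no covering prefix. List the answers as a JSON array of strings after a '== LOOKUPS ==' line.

Trace:
  add 116.126.0.0/16 -> H1 at depth 16
  add 213.0.0.0/8 -> H1 at depth 8
  add 213.96.38.0/24 -> H6 at depth 24
  add 116.112.0.0/12 -> H7 at depth 12
  del 116.126.0.0/16 (clear depth 16)
  add 116.112.0.0/12 -> H2 at depth 12
  del 116.112.0.0/12 (clear depth 12)
  add 116.126.0.0/16 -> H6 at depth 16
  add 116.126.0.0/15 -> H0 at depth 15
  add 116.112.0.0/12 -> H3 at depth 12
  ? 116.126.1.145  path d0:-→d1:-→d2:-→d3:-→d4:-→d5:-→d6:-→d7:-→d8:-→d9:-→d10:-→d11:-→d12:H3→d13:-→d14:-→d15:H0→d16:H6  best=H6
  add 213.96.38.0/23 -> H4 at depth 23
  del 116.126.0.0/16 (clear depth 16)
  ? 213.96.38.2  path d0:-→d1:-→d2:-→d3:-→d4:-→d5:-→d6:-→d7:-→d8:H1→d9:-→d10:-→d11:-→d12:-→d13:-→d14:-→d15:-→d16:-→d17:-→d18:-→d19:-→d20:-→d21:-→d22:-→d23:H4→d24:H6  best=H6
  add 116.120.0.0/13 -> H3 at depth 13
  add 116.112.0.0/12 -> H2 at depth 12
  add 116.0.0.0/6 -> H2 at depth 6
  add 116.126.124.0/24 -> H7 at depth 24
  ? 116.0.36.166  path d0:-→d1:-→d2:-→d3:-→d4:-→d5:-→d6:H2→d7:-→d8:-→d9:-  best=H2
  add 213.96.32.0/20 -> H0 at depth 20
  add 116.126.124.0/28 -> H1 at depth 28
  del 116.112.0.0/12 (clear depth 12)
  add 0.0.0.0/0 -> H3 at depth 0
  add 213.96.38.160/28 -> H3 at depth 28
  ? 199.36.129.226  path d0:H3→d1:-→d2:-→d3:-  best=H3
  add 213.96.0.0/12 -> H5 at depth 12
  ? 98.84.108.52  path d0:H3→d1:-→d2:-→d3:-  best=H3
  del 0.0.0.0/0 (clear depth 0)
  del 116.0.0.0/6 (clear depth 6)
  add 0.0.0.0/0 -> H5 at depth 0
  add 116.126.112.0/20 -> H6 at depth 20
  add 116.126.0.0/16 -> H7 at depth 16
  ? 213.96.38.170  path d0:H5→d1:-→d2:-→d3:-→d4:-→d5:-→d6:-→d7:-→d8:H1→d9:-→d10:-→d11:-→d12:H5→d13:-→d14:-→d15:-→d16:-→d17:-→d18:-→d19:-→d20:H0→d21:-→d22:-→d23:H4→d24:H6→d25:-→d26:-→d27:-→d28:H3  best=H3
  add 0.0.0.0/0 -> H4 at depth 0
  add 116.0.0.0/8 -> H2 at depth 8
  add 116.126.112.0/20 -> H6 at depth 20
  add 213.96.38.0/24 -> H0 at depth 24
  add 213.96.0.0/18 -> H6 at depth 18
  del 213.96.38.0/24 (clear depth 24)

== LOOKUPS ==
["H6","H6","H2","H3","H3","H3"]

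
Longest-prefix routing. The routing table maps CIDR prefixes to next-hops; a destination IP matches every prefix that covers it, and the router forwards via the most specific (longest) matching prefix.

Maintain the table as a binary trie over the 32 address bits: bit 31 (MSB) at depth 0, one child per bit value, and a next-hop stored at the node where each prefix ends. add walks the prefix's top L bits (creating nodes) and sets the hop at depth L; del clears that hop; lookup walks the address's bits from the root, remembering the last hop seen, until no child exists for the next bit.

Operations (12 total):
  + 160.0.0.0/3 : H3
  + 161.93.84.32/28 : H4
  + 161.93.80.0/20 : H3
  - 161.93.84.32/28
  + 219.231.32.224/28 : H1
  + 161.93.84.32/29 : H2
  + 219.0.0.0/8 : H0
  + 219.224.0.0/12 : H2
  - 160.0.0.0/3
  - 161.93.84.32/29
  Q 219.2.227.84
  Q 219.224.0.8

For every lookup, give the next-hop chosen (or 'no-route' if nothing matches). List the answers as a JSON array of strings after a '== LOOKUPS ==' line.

Trace:
  add 160.0.0.0/3 -> H3 at depth 3
  add 161.93.84.32/28 -> H4 at depth 28
  add 161.93.80.0/20 -> H3 at depth 20
  del 161.93.84.32/28 (clear depth 28)
  add 219.231.32.224/28 -> H1 at depth 28
  add 161.93.84.32/29 -> H2 at depth 29
  add 219.0.0.0/8 -> H0 at depth 8
  add 219.224.0.0/12 -> H2 at depth 12
  del 160.0.0.0/3 (clear depth 3)
  del 161.93.84.32/29 (clear depth 29)
  lookup 219.2.227.84: bits 11011011 walk d0:-→d1:-→d2:-→d3:-→d4:-→d5:-→d6:-→d7:-→d8:H0 -> H0
  lookup 219.224.0.8: bits 1101101111100 walk d0:-→d1:-→d2:-→d3:-→d4:-→d5:-→d6:-→d7:-→d8:H0→d9:-→d10:-→d11:-→d12:H2→d13:- -> H2

== LOOKUPS ==
["H0","H2"]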